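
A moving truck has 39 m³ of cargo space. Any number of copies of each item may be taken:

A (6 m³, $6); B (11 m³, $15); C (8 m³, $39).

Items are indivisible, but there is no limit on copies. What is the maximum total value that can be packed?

Best value-per-unit is C at 39/8; filling with it alone gives 4×39 = 156.
Optimal mix: 1×A + 4×C → volume 38, value 162.

$162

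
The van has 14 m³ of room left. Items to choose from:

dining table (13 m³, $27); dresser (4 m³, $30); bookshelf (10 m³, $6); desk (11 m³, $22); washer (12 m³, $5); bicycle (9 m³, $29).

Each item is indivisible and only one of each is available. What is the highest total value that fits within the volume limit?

$59

Check high-value combinations within 14 m³:
- dresser+bicycle: volume 4+9=13, value 30+29=59
- dresser+bookshelf: volume 4+10=14, value 30+6=36
- dresser: volume 4, value 30
- bicycle: volume 9, value 29
Best: $59.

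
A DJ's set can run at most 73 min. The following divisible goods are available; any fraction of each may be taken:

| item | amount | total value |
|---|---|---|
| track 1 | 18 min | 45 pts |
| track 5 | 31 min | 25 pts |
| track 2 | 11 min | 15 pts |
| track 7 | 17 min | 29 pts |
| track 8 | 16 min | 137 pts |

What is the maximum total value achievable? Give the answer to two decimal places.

Take in order of value per unit:
- track 8 (137/16 per unit): all 16 → value 137, running total 137.00
- track 1 (45/18 per unit): all 18 → value 45, running total 182.00
- track 7 (29/17 per unit): all 17 → value 29, running total 211.00
- track 2 (15/11 per unit): all 11 → value 15, running total 226.00
- track 5 (25/31 per unit): 11 of 31 → value 11×25/31 = 8.8710, running total 234.87
Total 234.87.

234.87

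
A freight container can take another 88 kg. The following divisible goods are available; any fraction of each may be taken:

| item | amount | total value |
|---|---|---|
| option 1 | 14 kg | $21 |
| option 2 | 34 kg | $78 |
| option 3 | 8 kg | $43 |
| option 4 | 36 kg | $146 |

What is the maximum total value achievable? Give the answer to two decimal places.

282.00

Take in order of value per unit:
- option 3 (43/8 per unit): all 8 → value 43, running total 43.00
- option 4 (146/36 per unit): all 36 → value 146, running total 189.00
- option 2 (78/34 per unit): all 34 → value 78, running total 267.00
- option 1 (21/14 per unit): 10 of 14 → value 10×21/14 = 15.0000, running total 282.00
Total 282.00.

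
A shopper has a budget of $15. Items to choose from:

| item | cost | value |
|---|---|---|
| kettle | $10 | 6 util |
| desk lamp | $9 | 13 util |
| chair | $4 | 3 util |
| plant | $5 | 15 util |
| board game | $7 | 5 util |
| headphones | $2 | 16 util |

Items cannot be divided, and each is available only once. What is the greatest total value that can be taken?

Check high-value combinations within $15:
- plant+board game+headphones: cost 5+7+2=14, value 15+5+16=36
- chair+plant+headphones: cost 4+5+2=11, value 3+15+16=34
- desk lamp+chair+headphones: cost 9+4+2=15, value 13+3+16=32
- plant+headphones: cost 5+2=7, value 15+16=31
Best: 36 util.

36 util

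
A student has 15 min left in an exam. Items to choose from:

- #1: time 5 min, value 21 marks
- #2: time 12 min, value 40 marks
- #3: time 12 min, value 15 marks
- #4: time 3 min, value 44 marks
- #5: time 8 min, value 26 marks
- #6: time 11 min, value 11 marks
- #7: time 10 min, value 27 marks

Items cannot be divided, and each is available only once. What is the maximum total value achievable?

Check high-value combinations within 15 min:
- #2+#4: time 12+3=15, value 40+44=84
- #4+#7: time 3+10=13, value 44+27=71
- #4+#5: time 3+8=11, value 44+26=70
Best: 84 marks.

84 marks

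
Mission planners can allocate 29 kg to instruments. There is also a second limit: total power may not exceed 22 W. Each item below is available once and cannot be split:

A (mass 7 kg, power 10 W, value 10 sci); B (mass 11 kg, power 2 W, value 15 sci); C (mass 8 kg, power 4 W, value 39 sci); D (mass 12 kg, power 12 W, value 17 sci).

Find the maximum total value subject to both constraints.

Feasible sets respecting both limits:
- A+B+C: mass 26, power 16, value 64
- C+D: mass 20, power 16, value 56
- B+C: mass 19, power 6, value 54
Best: 64 sci.

64 sci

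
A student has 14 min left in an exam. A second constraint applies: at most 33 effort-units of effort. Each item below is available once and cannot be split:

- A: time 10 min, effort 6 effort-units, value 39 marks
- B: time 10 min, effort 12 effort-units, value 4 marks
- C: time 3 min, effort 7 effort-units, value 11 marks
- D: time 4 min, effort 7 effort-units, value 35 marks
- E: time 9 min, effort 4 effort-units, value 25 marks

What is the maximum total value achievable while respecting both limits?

74 marks

Feasible sets respecting both limits:
- A+D: time 14, effort 13, value 74
- D+E: time 13, effort 11, value 60
- A+C: time 13, effort 13, value 50
- C+D: time 7, effort 14, value 46
Best: 74 marks.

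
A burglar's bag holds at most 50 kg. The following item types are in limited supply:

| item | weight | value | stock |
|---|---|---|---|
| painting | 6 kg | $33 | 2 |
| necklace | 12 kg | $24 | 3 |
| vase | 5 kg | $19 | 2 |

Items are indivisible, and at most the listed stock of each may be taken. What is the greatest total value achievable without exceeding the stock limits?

Best selections within weight 50 and stock limits:
- 2×painting + 2×necklace + 2×vase: weight 46, value 152
- 2×painting + 3×necklace: weight 48, value 138
Best: $152.

$152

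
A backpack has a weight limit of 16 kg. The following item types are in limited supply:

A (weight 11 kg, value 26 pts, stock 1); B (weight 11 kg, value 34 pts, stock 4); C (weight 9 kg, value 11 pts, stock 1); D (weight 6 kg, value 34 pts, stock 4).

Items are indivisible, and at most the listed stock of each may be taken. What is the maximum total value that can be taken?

Best selections within weight 16 and stock limits:
- 2×D: weight 12, value 68
- 1×C + 1×D: weight 15, value 45
Best: 68 pts.

68 pts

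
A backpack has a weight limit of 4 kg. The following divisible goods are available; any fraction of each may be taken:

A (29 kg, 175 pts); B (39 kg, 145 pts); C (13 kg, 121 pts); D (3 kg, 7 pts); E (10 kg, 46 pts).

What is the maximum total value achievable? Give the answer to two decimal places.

Take in order of value per unit:
- C (121/13 per unit): 4 of 13 → value 4×121/13 = 37.2308, running total 37.23
Total 37.23.

37.23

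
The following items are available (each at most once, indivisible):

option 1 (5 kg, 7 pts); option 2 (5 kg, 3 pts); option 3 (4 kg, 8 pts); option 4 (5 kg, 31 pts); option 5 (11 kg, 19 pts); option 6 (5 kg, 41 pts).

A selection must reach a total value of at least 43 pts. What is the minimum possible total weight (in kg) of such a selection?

Subsets with value ≥ 43, sorted by total weight:
- option 3+option 6: weight 9, value 49
- option 4+option 6: weight 10, value 72
- option 1+option 6: weight 10, value 48
Minimum weight: 9 kg.

9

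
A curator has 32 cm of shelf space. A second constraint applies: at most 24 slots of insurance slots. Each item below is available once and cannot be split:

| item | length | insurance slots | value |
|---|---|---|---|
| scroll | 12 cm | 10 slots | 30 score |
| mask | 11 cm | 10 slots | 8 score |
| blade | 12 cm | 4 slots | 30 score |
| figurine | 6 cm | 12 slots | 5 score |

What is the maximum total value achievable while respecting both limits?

60 score

Feasible sets respecting both limits:
- scroll+blade: length 24, insurance slots 14, value 60
- scroll+mask: length 23, insurance slots 20, value 38
- mask+blade: length 23, insurance slots 14, value 38
Best: 60 score.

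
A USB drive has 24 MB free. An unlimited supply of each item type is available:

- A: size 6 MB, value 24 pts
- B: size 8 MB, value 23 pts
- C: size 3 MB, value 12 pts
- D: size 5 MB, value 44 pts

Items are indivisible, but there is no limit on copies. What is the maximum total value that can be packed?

Best value-per-unit is D at 44/5; filling with it alone gives 4×44 = 176.
Optimal mix: 1×C + 4×D → size 23, value 188.

188 pts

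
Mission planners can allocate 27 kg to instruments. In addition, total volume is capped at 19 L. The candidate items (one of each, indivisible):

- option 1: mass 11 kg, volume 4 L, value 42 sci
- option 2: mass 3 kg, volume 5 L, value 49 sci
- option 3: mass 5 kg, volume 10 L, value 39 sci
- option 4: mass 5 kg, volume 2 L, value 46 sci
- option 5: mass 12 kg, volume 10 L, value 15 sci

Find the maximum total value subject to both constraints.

137 sci

Feasible sets respecting both limits:
- option 1+option 2+option 4: mass 19, volume 11, value 137
- option 2+option 3+option 4: mass 13, volume 17, value 134
- option 1+option 2+option 3: mass 19, volume 19, value 130
- option 1+option 3+option 4: mass 21, volume 16, value 127
Best: 137 sci.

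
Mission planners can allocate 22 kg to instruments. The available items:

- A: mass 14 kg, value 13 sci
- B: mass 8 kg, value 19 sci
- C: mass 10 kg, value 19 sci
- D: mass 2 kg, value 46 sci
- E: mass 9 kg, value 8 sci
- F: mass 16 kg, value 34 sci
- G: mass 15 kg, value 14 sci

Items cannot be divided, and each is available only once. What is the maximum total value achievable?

Check high-value combinations within 22 kg:
- B+C+D: mass 8+10+2=20, value 19+19+46=84
- D+F: mass 2+16=18, value 46+34=80
- B+D+E: mass 8+2+9=19, value 19+46+8=73
- C+D+E: mass 10+2+9=21, value 19+46+8=73
Best: 84 sci.

84 sci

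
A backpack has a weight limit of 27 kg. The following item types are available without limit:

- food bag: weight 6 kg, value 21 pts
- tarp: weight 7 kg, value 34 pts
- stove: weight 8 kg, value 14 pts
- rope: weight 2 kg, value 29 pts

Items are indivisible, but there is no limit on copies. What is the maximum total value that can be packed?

377 pts

Best value-per-unit is rope at 29/2, and filling with it alone uses weight 13×2=26. No mix of the others beats 13×29 = 377.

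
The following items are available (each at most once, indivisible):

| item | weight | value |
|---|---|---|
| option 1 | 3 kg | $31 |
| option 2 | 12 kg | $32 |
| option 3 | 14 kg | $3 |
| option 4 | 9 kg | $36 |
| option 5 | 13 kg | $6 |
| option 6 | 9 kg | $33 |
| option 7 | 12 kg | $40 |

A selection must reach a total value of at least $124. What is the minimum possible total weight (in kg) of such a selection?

Subsets with value ≥ 124, sorted by total weight:
- option 1+option 4+option 6+option 7: weight 33, value 140
- option 1+option 2+option 4+option 6: weight 33, value 132
Minimum weight: 33 kg.

33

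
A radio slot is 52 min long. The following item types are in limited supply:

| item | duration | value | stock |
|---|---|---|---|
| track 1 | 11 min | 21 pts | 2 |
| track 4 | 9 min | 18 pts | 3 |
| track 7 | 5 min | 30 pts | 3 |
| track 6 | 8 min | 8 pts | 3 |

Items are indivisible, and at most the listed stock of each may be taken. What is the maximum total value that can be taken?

Best selections within duration 52 and stock limits:
- 1×track 1 + 2×track 4 + 3×track 7 + 1×track 6: duration 52, value 155
- 3×track 4 + 3×track 7 + 1×track 6: duration 50, value 152
- 2×track 1 + 1×track 4 + 3×track 7: duration 46, value 150
- 1×track 1 + 2×track 4 + 3×track 7: duration 44, value 147
Best: 155 pts.

155 pts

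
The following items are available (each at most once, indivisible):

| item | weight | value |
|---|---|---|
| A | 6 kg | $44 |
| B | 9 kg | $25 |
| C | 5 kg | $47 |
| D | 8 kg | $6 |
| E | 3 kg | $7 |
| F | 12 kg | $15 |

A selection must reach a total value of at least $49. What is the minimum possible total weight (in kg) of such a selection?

Subsets with value ≥ 49, sorted by total weight:
- C+E: weight 8, value 54
- A+E: weight 9, value 51
- A+C: weight 11, value 91
- C+D: weight 13, value 53
Minimum weight: 8 kg.

8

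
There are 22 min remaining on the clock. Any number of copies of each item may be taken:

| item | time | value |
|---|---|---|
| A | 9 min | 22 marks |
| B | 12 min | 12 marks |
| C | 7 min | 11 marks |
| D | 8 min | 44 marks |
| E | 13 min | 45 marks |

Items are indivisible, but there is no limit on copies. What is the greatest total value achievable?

Best value-per-unit is D at 44/8; filling with it alone gives 2×44 = 88.
Optimal mix: 1×D + 1×E → time 21, value 89.

89 marks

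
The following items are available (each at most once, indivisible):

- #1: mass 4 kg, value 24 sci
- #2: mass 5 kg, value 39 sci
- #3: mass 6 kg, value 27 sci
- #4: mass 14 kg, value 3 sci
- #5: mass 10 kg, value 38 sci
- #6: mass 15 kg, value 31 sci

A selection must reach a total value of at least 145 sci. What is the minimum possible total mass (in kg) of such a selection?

Subsets with value ≥ 145, sorted by total mass:
- #1+#2+#3+#5+#6: mass 40, value 159
- #1+#2+#3+#4+#5+#6: mass 54, value 162
Minimum mass: 40 kg.

40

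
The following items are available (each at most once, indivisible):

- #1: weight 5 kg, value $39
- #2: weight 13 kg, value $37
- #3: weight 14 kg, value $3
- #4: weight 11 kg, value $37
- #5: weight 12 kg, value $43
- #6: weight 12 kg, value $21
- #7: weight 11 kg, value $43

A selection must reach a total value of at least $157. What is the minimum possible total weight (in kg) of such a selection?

39

Subsets with value ≥ 157, sorted by total weight:
- #1+#4+#5+#7: weight 39, value 162
- #1+#2+#5+#7: weight 41, value 162
- #2+#4+#5+#7: weight 47, value 160
- #1+#4+#5+#6+#7: weight 51, value 183
Minimum weight: 39 kg.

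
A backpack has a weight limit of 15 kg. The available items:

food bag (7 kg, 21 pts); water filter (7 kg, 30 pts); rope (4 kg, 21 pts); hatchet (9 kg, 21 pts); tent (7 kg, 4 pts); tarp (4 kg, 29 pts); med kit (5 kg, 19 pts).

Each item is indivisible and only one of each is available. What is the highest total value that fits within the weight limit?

This is a 0/1 knapsack; check combinations near the capacity.
- water filter+rope+tarp: weight 7+4+4=15, value 30+21+29=80
- food bag+rope+tarp: weight 7+4+4=15, value 21+21+29=71
- rope+tarp+med kit: weight 4+4+5=13, value 21+29+19=69
- water filter+tarp: weight 7+4=11, value 30+29=59
- rope+tent+tarp: weight 4+7+4=15, value 21+4+29=54
Best: 80 pts.

80 pts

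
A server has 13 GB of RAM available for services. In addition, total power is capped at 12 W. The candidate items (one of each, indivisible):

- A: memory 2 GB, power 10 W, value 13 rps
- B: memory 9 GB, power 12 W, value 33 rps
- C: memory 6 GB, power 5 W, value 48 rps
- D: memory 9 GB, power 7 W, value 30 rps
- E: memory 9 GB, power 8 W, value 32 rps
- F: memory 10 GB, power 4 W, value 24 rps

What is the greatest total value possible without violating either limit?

48 rps

Feasible sets respecting both limits:
- C: memory 6, power 5, value 48
- B: memory 9, power 12, value 33
- E: memory 9, power 8, value 32
- D: memory 9, power 7, value 30
Best: 48 rps.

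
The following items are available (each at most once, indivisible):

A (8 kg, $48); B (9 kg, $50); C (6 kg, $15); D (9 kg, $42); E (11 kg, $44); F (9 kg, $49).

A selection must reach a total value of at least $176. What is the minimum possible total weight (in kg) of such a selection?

35

Subsets with value ≥ 176, sorted by total weight:
- A+B+D+F: weight 35, value 189
- A+B+E+F: weight 37, value 191
- A+B+D+E: weight 37, value 184
Minimum weight: 35 kg.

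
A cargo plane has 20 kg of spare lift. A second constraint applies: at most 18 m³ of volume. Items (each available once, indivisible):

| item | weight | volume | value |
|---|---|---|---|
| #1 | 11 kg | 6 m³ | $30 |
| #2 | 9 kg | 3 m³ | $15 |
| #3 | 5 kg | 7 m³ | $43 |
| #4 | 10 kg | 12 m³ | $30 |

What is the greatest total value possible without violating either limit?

Feasible sets respecting both limits:
- #1+#3: weight 16, volume 13, value 73
- #2+#3: weight 14, volume 10, value 58
- #1+#2: weight 20, volume 9, value 45
- #2+#4: weight 19, volume 15, value 45
Best: $73.

$73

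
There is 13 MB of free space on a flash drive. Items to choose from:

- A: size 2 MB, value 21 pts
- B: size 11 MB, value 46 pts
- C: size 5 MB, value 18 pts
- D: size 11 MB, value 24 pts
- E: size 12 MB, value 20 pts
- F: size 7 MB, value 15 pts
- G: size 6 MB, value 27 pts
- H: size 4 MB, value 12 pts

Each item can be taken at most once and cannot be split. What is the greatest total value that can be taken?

67 pts

Check high-value combinations within 13 MB:
- A+B: size 2+11=13, value 21+46=67
- A+C+G: size 2+5+6=13, value 21+18+27=66
- A+G+H: size 2+6+4=12, value 21+27+12=60
- A+C+H: size 2+5+4=11, value 21+18+12=51
Best: 67 pts.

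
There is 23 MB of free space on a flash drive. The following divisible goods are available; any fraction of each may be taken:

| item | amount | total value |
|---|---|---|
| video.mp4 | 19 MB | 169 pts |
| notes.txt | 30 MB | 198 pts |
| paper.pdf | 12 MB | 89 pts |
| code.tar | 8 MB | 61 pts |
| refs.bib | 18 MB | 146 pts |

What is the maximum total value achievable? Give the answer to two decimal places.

Take in order of value per unit:
- video.mp4 (169/19 per unit): all 19 → value 169, running total 169.00
- refs.bib (146/18 per unit): 4 of 18 → value 4×146/18 = 32.4444, running total 201.44
Total 201.44.

201.44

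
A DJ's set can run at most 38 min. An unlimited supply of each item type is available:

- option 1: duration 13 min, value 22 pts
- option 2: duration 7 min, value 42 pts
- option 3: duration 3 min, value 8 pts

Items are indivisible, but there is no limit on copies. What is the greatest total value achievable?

Best value-per-unit is option 2 at 42/7; filling with it alone gives 5×42 = 210.
Optimal mix: 5×option 2 + 1×option 3 → duration 38, value 218.

218 pts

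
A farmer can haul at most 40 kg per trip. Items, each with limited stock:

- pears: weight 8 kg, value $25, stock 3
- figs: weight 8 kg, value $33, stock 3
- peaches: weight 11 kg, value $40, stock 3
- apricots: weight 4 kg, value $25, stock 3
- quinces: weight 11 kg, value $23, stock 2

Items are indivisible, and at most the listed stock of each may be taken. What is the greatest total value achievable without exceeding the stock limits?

Top feasible selections:
- 2×figs + 1×peaches + 3×apricots: weight 39, value 181
- 3×figs + 3×apricots: weight 36, value 174
- 1×pears + 3×figs + 2×apricots: weight 40, value 174
- 1×pears + 1×figs + 1×peaches + 3×apricots: weight 39, value 173
Best: $181.

$181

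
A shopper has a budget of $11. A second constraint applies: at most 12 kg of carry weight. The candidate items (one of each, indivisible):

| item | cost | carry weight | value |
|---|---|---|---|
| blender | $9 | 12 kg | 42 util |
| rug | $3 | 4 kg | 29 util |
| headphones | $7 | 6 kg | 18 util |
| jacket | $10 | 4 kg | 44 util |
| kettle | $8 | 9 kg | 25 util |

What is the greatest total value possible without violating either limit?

47 util

Feasible sets respecting both limits:
- rug+headphones: cost 10, carry weight 10, value 47
- jacket: cost 10, carry weight 4, value 44
- blender: cost 9, carry weight 12, value 42
- rug: cost 3, carry weight 4, value 29
Best: 47 util.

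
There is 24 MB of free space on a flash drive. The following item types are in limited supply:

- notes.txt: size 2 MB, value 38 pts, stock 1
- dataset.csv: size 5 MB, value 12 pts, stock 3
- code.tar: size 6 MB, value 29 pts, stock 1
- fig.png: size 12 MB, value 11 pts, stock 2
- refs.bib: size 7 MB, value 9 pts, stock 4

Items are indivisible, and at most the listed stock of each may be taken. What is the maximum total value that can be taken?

103 pts

Best selections within size 24 and stock limits:
- 1×notes.txt + 3×dataset.csv + 1×code.tar: size 23, value 103
- 1×notes.txt + 2×dataset.csv + 1×code.tar: size 18, value 91
Best: 103 pts.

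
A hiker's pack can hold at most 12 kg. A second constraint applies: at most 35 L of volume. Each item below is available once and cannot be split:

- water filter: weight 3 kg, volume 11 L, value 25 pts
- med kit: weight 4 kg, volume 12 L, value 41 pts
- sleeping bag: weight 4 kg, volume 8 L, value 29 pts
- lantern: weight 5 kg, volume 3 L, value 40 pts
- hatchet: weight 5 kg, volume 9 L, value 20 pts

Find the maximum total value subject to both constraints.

Feasible sets respecting both limits:
- water filter+med kit+lantern: weight 12, volume 26, value 106
- water filter+med kit+sleeping bag: weight 11, volume 31, value 95
- water filter+sleeping bag+lantern: weight 12, volume 22, value 94
Best: 106 pts.

106 pts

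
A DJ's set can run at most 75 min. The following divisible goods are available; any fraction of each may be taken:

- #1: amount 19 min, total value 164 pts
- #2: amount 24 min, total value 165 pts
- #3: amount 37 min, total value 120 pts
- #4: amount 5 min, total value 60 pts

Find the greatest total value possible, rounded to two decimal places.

476.57

Take in order of value per unit:
- #4 (60/5 per unit): all 5 → value 60, running total 60.00
- #1 (164/19 per unit): all 19 → value 164, running total 224.00
- #2 (165/24 per unit): all 24 → value 165, running total 389.00
- #3 (120/37 per unit): 27 of 37 → value 27×120/37 = 87.5676, running total 476.57
Total 476.57.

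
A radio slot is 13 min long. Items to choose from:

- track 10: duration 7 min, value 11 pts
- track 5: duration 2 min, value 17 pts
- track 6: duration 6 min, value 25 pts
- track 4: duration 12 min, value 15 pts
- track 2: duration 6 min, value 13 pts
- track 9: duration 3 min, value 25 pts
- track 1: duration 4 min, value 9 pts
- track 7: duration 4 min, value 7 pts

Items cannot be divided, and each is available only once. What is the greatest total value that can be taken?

67 pts

Check high-value combinations within 13 min:
- track 5+track 6+track 9: duration 2+6+3=11, value 17+25+25=67
- track 6+track 9+track 1: duration 6+3+4=13, value 25+25+9=59
- track 5+track 9+track 1+track 7: duration 2+3+4+4=13, value 17+25+9+7=58
- track 6+track 9+track 7: duration 6+3+4=13, value 25+25+7=57
Best: 67 pts.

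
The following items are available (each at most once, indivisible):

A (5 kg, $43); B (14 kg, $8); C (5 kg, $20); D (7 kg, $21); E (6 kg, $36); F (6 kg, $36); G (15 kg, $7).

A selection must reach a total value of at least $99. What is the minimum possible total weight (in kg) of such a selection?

16

Subsets with value ≥ 99, sorted by total weight:
- A+C+E: weight 16, value 99
- A+C+F: weight 16, value 99
Minimum weight: 16 kg.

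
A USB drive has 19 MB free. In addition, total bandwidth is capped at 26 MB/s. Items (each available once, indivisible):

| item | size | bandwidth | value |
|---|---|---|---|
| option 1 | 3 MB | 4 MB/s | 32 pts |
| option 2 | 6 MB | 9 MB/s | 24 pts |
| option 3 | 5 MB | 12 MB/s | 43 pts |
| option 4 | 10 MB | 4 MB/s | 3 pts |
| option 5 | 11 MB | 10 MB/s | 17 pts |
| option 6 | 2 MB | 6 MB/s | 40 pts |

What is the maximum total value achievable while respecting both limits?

115 pts

Feasible sets respecting both limits:
- option 1+option 3+option 6: size 10, bandwidth 22, value 115
- option 1+option 2+option 3: size 14, bandwidth 25, value 99
- option 1+option 2+option 6: size 11, bandwidth 19, value 96
- option 1+option 3+option 5: size 19, bandwidth 26, value 92
Best: 115 pts.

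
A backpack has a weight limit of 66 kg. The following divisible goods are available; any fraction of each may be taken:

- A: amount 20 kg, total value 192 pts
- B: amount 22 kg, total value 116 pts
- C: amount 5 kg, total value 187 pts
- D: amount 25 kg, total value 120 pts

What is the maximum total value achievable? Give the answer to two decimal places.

Take in order of value per unit:
- C (187/5 per unit): all 5 → value 187, running total 187.00
- A (192/20 per unit): all 20 → value 192, running total 379.00
- B (116/22 per unit): all 22 → value 116, running total 495.00
- D (120/25 per unit): 19 of 25 → value 19×120/25 = 91.2000, running total 586.20
Total 586.20.

586.20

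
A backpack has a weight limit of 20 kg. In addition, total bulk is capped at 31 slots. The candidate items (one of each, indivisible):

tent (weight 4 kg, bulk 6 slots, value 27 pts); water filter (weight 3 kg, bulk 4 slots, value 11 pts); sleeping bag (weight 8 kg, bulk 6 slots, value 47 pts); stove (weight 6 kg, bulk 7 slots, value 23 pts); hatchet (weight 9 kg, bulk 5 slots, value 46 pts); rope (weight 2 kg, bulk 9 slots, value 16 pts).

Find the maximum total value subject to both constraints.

Feasible sets respecting both limits:
- tent+sleeping bag+stove+rope: weight 20, bulk 28, value 113
- sleeping bag+hatchet+rope: weight 19, bulk 20, value 109
- water filter+sleeping bag+hatchet: weight 20, bulk 15, value 104
- tent+water filter+sleeping bag+rope: weight 17, bulk 25, value 101
Best: 113 pts.

113 pts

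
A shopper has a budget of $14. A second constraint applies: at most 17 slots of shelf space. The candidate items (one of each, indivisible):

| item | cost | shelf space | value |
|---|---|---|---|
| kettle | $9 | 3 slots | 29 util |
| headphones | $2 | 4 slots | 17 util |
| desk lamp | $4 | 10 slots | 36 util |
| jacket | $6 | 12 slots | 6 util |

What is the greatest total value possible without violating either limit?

65 util

Feasible sets respecting both limits:
- kettle+desk lamp: cost 13, shelf space 13, value 65
- headphones+desk lamp: cost 6, shelf space 14, value 53
- kettle+headphones: cost 11, shelf space 7, value 46
Best: 65 util.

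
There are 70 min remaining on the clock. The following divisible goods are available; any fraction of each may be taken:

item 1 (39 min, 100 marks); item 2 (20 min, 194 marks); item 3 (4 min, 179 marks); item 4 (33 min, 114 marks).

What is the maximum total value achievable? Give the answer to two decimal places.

Take in order of value per unit:
- item 3 (179/4 per unit): all 4 → value 179, running total 179.00
- item 2 (194/20 per unit): all 20 → value 194, running total 373.00
- item 4 (114/33 per unit): all 33 → value 114, running total 487.00
- item 1 (100/39 per unit): 13 of 39 → value 13×100/39 = 33.3333, running total 520.33
Total 520.33.

520.33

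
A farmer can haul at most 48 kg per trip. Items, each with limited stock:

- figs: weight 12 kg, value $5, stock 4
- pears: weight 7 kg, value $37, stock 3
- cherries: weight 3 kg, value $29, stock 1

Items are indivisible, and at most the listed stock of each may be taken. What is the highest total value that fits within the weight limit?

$150

Top feasible selections:
- 2×figs + 3×pears + 1×cherries: weight 48, value 150
- 1×figs + 3×pears + 1×cherries: weight 36, value 145
- 3×pears + 1×cherries: weight 24, value 140
Best: $150.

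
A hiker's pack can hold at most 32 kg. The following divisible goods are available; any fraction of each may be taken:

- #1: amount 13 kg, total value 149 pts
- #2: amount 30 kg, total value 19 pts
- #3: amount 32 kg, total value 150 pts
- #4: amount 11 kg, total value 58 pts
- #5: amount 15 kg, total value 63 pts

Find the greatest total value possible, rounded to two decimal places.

Take in order of value per unit:
- #1 (149/13 per unit): all 13 → value 149, running total 149.00
- #4 (58/11 per unit): all 11 → value 58, running total 207.00
- #3 (150/32 per unit): 8 of 32 → value 8×150/32 = 37.5000, running total 244.50
Total 244.50.

244.50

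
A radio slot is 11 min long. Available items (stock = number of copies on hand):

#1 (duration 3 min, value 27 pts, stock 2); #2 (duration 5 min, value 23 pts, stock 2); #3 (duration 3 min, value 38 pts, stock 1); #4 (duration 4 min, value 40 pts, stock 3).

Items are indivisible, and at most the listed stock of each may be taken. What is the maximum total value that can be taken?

118 pts

Top feasible selections:
- 1×#3 + 2×#4: duration 11, value 118
- 1×#1 + 2×#4: duration 11, value 107
- 1×#1 + 1×#3 + 1×#4: duration 10, value 105
- 2×#1 + 1×#4: duration 10, value 94
Best: 118 pts.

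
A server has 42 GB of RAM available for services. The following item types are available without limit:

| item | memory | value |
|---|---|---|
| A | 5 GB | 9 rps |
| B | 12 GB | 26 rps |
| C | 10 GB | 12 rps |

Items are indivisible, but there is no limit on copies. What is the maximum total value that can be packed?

Best value-per-unit is B at 26/12; filling with it alone gives 3×26 = 78.
Optimal mix: 1×A + 3×B → memory 41, value 87.

87 rps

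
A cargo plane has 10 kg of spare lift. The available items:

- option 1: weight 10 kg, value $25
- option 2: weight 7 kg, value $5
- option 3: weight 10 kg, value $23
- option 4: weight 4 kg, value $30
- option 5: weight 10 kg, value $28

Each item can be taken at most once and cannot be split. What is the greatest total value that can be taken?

Check high-value combinations within 10 kg:
- option 4: weight 4, value 30
- option 5: weight 10, value 28
- option 1: weight 10, value 25
- option 3: weight 10, value 23
- option 2: weight 7, value 5
Best: $30.

$30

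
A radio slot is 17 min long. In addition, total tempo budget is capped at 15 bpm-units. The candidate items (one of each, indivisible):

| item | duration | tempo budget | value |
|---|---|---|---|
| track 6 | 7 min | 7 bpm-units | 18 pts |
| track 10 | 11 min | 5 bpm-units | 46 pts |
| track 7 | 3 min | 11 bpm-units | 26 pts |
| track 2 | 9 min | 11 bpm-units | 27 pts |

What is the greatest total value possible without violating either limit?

Feasible sets respecting both limits:
- track 10: duration 11, tempo budget 5, value 46
- track 2: duration 9, tempo budget 11, value 27
- track 7: duration 3, tempo budget 11, value 26
- track 6: duration 7, tempo budget 7, value 18
Best: 46 pts.

46 pts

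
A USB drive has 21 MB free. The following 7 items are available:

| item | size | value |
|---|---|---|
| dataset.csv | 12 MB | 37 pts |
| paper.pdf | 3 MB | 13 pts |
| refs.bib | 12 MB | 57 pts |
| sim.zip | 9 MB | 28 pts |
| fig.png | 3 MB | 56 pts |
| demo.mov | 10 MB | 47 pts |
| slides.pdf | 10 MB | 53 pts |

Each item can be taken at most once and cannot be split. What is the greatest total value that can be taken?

126 pts

Check high-value combinations within 21 MB:
- paper.pdf+refs.bib+fig.png: size 3+12+3=18, value 13+57+56=126
- paper.pdf+fig.png+slides.pdf: size 3+3+10=16, value 13+56+53=122
- paper.pdf+fig.png+demo.mov: size 3+3+10=16, value 13+56+47=116
- refs.bib+fig.png: size 12+3=15, value 57+56=113
- fig.png+slides.pdf: size 3+10=13, value 56+53=109
Best: 126 pts.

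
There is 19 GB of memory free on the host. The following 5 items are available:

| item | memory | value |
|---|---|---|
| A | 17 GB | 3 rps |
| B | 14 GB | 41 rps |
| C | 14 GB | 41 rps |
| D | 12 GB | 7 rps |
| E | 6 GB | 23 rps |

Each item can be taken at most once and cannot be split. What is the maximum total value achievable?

Check high-value combinations within 19 GB:
- B: memory 14, value 41
- C: memory 14, value 41
- D+E: memory 12+6=18, value 7+23=30
Best: 41 rps.

41 rps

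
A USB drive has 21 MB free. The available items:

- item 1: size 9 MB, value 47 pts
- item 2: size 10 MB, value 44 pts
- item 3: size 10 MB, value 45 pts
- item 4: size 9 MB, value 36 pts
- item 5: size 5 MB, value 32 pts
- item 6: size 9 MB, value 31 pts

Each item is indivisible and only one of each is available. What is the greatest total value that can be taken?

This is a 0/1 knapsack; check combinations near the capacity.
- item 1+item 3: size 9+10=19, value 47+45=92
- item 1+item 2: size 9+10=19, value 47+44=91
- item 2+item 3: size 10+10=20, value 44+45=89
Best: 92 pts.

92 pts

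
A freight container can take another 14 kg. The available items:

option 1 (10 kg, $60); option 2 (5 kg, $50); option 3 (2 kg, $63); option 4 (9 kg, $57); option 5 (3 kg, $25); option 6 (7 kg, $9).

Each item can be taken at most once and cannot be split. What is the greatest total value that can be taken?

$145

This is a 0/1 knapsack; check combinations near the capacity.
- option 3+option 4+option 5: weight 2+9+3=14, value 63+57+25=145
- option 2+option 3+option 5: weight 5+2+3=10, value 50+63+25=138
- option 1+option 3: weight 10+2=12, value 60+63=123
- option 2+option 3+option 6: weight 5+2+7=14, value 50+63+9=122
- option 3+option 4: weight 2+9=11, value 63+57=120
Best: $145.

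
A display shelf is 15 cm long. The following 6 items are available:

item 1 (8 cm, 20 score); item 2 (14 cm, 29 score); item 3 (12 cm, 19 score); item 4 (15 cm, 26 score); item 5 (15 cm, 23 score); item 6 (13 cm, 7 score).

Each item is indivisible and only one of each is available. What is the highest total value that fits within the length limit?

This is a 0/1 knapsack; check combinations near the capacity.
- item 2: length 14, value 29
- item 4: length 15, value 26
- item 5: length 15, value 23
Best: 29 score.

29 score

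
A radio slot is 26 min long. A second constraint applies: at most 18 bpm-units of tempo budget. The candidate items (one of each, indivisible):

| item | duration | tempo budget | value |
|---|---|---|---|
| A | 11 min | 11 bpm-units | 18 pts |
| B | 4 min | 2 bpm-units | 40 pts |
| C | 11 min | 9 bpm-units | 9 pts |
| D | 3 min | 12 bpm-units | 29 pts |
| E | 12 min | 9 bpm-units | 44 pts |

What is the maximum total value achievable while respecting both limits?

84 pts

Feasible sets respecting both limits:
- B+E: duration 16, tempo budget 11, value 84
- B+D: duration 7, tempo budget 14, value 69
- A+B: duration 15, tempo budget 13, value 58
- C+E: duration 23, tempo budget 18, value 53
Best: 84 pts.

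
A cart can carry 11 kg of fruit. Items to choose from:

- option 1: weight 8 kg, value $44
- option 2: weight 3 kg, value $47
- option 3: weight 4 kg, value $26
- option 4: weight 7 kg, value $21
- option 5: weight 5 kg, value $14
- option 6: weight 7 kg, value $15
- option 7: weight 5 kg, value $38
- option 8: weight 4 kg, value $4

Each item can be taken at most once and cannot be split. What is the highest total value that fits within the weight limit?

Check high-value combinations within 11 kg:
- option 1+option 2: weight 8+3=11, value 44+47=91
- option 2+option 7: weight 3+5=8, value 47+38=85
- option 2+option 3+option 8: weight 3+4+4=11, value 47+26+4=77
- option 2+option 3: weight 3+4=7, value 47+26=73
Best: $91.

$91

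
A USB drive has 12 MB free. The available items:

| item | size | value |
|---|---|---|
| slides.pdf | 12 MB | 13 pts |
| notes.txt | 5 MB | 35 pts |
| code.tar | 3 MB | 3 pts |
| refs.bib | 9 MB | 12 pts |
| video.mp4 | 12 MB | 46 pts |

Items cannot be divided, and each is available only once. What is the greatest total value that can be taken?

This is a 0/1 knapsack; check combinations near the capacity.
- video.mp4: size 12, value 46
- notes.txt+code.tar: size 5+3=8, value 35+3=38
- notes.txt: size 5, value 35
- code.tar+refs.bib: size 3+9=12, value 3+12=15
- slides.pdf: size 12, value 13
Best: 46 pts.

46 pts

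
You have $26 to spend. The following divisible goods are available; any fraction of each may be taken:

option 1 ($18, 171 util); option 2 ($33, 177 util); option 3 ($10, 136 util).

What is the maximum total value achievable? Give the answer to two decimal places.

Take in order of value per unit:
- option 3 (136/10 per unit): all 10 → value 136, running total 136.00
- option 1 (171/18 per unit): 16 of 18 → value 16×171/18 = 152.0000, running total 288.00
Total 288.00.

288.00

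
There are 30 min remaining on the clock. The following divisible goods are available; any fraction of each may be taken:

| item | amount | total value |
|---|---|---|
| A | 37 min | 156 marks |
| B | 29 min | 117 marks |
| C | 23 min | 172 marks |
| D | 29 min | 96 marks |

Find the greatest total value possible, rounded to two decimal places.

201.51

Take in order of value per unit:
- C (172/23 per unit): all 23 → value 172, running total 172.00
- A (156/37 per unit): 7 of 37 → value 7×156/37 = 29.5135, running total 201.51
Total 201.51.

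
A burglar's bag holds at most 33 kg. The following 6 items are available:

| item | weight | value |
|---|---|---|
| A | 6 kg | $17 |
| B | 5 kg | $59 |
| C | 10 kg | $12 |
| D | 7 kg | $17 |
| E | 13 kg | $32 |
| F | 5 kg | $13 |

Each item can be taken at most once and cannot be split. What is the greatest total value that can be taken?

$125

Check high-value combinations within 33 kg:
- A+B+D+E: weight 6+5+7+13=31, value 17+59+17+32=125
- A+B+E+F: weight 6+5+13+5=29, value 17+59+32+13=121
- B+D+E+F: weight 5+7+13+5=30, value 59+17+32+13=121
Best: $125.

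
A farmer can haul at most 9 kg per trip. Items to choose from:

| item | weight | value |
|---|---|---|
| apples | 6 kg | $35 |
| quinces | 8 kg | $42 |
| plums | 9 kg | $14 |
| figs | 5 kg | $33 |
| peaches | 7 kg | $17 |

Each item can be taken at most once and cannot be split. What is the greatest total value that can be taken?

This is a 0/1 knapsack; check combinations near the capacity.
- quinces: weight 8, value 42
- apples: weight 6, value 35
- figs: weight 5, value 33
- peaches: weight 7, value 17
- plums: weight 9, value 14
Best: $42.

$42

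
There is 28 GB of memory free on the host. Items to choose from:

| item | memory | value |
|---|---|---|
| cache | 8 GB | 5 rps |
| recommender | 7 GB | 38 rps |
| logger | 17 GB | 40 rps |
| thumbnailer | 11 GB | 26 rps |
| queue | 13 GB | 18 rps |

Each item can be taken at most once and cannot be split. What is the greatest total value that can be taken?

Check high-value combinations within 28 GB:
- recommender+logger: memory 7+17=24, value 38+40=78
- cache+recommender+thumbnailer: memory 8+7+11=26, value 5+38+26=69
- logger+thumbnailer: memory 17+11=28, value 40+26=66
- recommender+thumbnailer: memory 7+11=18, value 38+26=64
- cache+recommender+queue: memory 8+7+13=28, value 5+38+18=61
Best: 78 rps.

78 rps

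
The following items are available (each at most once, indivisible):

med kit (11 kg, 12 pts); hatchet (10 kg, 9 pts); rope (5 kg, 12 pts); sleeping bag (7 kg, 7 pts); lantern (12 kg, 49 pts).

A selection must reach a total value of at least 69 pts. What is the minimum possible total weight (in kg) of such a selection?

27

Subsets with value ≥ 69, sorted by total weight:
- hatchet+rope+lantern: weight 27, value 70
- med kit+rope+lantern: weight 28, value 73
- med kit+hatchet+lantern: weight 33, value 70
Minimum weight: 27 kg.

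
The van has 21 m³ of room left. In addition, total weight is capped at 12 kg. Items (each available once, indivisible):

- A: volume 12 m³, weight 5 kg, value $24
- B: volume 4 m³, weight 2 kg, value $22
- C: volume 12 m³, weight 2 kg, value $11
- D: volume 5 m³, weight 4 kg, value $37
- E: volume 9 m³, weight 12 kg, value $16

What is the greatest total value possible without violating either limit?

Feasible sets respecting both limits:
- A+B+D: volume 21, weight 11, value 83
- B+C+D: volume 21, weight 8, value 70
- A+D: volume 17, weight 9, value 61
Best: $83.

$83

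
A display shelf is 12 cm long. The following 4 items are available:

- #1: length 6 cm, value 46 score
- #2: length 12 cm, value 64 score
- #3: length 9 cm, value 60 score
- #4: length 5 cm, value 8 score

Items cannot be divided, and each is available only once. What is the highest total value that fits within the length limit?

Check high-value combinations within 12 cm:
- #2: length 12, value 64
- #3: length 9, value 60
- #1+#4: length 6+5=11, value 46+8=54
- #1: length 6, value 46
Best: 64 score.

64 score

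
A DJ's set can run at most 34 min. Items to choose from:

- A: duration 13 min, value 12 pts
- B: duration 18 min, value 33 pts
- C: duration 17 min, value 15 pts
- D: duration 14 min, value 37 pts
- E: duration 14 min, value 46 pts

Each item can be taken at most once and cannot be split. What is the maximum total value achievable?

83 pts

Check high-value combinations within 34 min:
- D+E: duration 14+14=28, value 37+46=83
- B+E: duration 18+14=32, value 33+46=79
- B+D: duration 18+14=32, value 33+37=70
Best: 83 pts.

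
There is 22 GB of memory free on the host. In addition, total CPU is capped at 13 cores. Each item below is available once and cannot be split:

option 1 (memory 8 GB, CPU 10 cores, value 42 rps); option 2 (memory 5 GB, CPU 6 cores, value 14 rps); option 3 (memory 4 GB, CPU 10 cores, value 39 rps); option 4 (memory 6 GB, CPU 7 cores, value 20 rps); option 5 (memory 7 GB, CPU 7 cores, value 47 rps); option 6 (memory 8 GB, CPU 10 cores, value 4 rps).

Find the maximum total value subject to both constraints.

61 rps

Feasible sets respecting both limits:
- option 2+option 5: memory 12, CPU 13, value 61
- option 5: memory 7, CPU 7, value 47
- option 1: memory 8, CPU 10, value 42
Best: 61 rps.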